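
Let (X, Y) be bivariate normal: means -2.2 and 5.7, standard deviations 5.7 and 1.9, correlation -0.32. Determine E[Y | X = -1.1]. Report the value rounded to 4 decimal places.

The regression of Y on X has slope ρ·σ_Y/σ_X and passes through (μ_X, μ_Y).
E[Y | X=-1.1] = 5.7 + (-0.32)·(1.9/5.7)·(-1.1 − (-2.2)) = 5.7 + (-0.10667)·(1.1) = 5.5827.

5.5827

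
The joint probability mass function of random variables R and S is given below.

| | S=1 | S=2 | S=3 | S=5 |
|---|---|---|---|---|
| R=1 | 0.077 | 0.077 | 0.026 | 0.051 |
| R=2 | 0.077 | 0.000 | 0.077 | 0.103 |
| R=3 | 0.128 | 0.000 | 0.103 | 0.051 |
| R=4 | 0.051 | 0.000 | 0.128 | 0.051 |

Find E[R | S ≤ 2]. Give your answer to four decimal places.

P(S ≤ 2) = 0.410.
Σ R·P over the event = 1·(0.077) + 1·(0.077) + 2·(0.077) + 3·(0.128) + 4·(0.051) = 0.896.
E[R | S ≤ 2] = (0.896) / (0.410) = 2.1854.

2.1854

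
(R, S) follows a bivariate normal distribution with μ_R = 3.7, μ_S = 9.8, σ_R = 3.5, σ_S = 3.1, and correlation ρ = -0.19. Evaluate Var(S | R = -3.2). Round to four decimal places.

Var(S | R=x) = (1 − ρ²)·σ_S².
Var(S | R=-3.2) = (3.1)²·(1 − (-0.19)²) = 9.61·0.9639 = 9.2631.

9.2631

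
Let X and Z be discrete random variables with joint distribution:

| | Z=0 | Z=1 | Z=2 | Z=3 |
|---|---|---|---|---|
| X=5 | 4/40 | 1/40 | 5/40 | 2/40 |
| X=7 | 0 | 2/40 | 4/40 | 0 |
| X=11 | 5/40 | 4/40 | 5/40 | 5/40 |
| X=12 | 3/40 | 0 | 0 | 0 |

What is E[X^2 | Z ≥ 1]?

547/7

P(Z ≥ 1) = 7/10.
Σ X^2·P over the event = 25·(1/40) + 25·(5/40) + 25·(2/40) + 49·(2/40) + 49·(4/40) + 121·(4/40) + 121·(5/40) + 121·(5/40) = 547/10.
E[X^2 | Z ≥ 1] = (547/10) / (7/10) = 547/7.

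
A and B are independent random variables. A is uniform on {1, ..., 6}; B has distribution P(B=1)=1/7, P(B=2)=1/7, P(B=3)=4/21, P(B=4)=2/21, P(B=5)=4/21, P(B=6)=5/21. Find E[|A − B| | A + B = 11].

1

P(A + B = 11) = 1/14.
Summing |A−B|·P(x,y) over outcomes with A + B = 11 gives 1/14.
E[|A − B| | A + B = 11] = (1/14) / (1/14) = 1.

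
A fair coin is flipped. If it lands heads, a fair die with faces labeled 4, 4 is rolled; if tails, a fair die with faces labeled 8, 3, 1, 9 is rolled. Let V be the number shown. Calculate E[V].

37/8

E[V | heads] = (4+4)/2 = 4.
E[V | tails] = (8+3+1+9)/4 = 21/4.
E[V] = (1/2)·(4) + (1/2)·(21/4) = 37/8.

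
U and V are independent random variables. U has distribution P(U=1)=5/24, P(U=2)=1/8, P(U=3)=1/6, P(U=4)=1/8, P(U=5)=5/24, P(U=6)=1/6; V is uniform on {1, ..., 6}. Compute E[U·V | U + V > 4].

1704/119

P(U + V > 4) = 119/144.
Summing UV·P(x,y) over outcomes with U + V > 4 gives 71/6.
E[U·V | U + V > 4] = (71/6) / (119/144) = 1704/119.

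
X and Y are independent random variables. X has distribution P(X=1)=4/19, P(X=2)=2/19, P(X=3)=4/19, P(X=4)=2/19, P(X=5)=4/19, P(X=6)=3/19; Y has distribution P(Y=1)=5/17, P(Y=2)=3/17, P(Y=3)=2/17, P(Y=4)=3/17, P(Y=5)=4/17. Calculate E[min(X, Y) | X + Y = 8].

P(X + Y = 8) = 39/323.
Summing min(X,Y)·P(x,y) over outcomes with X + Y = 8 gives 6/17.
E[min(X, Y) | X + Y = 8] = (6/17) / (39/323) = 38/13.

38/13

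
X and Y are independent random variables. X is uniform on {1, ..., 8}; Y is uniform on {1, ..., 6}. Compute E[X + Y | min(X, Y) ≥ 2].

P(min(X, Y) ≥ 2) = 35/48.
Summing (X+Y)·P(x,y) over outcomes with min(X, Y) ≥ 2 gives 105/16.
E[X + Y | min(X, Y) ≥ 2] = (105/16) / (35/48) = 9.

9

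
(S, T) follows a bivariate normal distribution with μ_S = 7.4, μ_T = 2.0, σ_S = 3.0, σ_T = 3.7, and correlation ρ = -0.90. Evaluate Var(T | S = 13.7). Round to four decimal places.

2.6011

For a bivariate normal, Var(T | S=x) = σ_T²(1 − ρ²).
Var(T | S=13.7) = (3.7)²·(1 − (-0.90)²) = 13.69·0.19 = 2.6011.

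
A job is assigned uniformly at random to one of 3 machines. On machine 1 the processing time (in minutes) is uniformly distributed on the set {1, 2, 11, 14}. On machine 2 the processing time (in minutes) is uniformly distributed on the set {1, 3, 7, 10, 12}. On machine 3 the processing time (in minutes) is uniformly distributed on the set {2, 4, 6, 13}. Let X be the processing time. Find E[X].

397/60

E[X | machine 1] = (1+2+11+14)/4 = 7.
E[X | machine 2] = (1+3+7+10+12)/5 = 33/5.
E[X | machine 3] = (2+4+6+13)/4 = 25/4.
By the law of total expectation,
E[X] = (1/3)·(7) + (1/3)·(33/5) + (1/3)·(25/4) = 397/60.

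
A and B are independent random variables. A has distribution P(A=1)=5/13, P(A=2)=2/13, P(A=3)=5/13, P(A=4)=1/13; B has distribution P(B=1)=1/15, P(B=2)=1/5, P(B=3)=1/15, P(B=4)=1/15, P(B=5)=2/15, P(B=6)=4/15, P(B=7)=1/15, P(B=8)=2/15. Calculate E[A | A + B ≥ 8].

P(A + B ≥ 8) = 28/65.
Summing A·P(x,y) over outcomes with A + B ≥ 8 gives 218/195.
E[A | A + B ≥ 8] = (218/195) / (28/65) = 109/42.

109/42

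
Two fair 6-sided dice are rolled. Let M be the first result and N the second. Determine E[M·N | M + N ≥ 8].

P(M + N ≥ 8) = 5/12.
Summing MN·P(x,y) over outcomes with M + N ≥ 8 gives 35/4.
E[M·N | M + N ≥ 8] = (35/4) / (5/12) = 21.

21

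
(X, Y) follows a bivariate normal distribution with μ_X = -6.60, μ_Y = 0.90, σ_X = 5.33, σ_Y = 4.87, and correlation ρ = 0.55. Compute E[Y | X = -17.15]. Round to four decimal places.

-4.4017

The regression of Y on X has slope ρ·σ_Y/σ_X and passes through (μ_X, μ_Y).
E[Y | X=-17.15] = 0.90 + (0.55)·(4.87/5.33)·(-17.15 − (-6.60)) = 0.90 + (0.50253)·(-10.55) = -4.4017.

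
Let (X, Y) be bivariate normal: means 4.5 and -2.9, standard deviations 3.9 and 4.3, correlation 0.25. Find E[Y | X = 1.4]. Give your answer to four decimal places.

The regression of Y on X has slope ρ·σ_Y/σ_X and passes through (μ_X, μ_Y).
E[Y | X=1.4] = -2.9 + (0.25)·(4.3/3.9)·(1.4 − (4.5)) = -2.9 + (0.27564)·(-3.1) = -3.7545.

-3.7545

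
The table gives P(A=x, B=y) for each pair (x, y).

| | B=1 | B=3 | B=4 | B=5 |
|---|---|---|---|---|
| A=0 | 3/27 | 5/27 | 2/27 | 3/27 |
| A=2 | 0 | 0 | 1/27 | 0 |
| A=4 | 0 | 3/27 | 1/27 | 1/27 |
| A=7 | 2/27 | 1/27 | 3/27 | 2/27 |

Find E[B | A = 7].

27/8

P(A = 7) = 8/27.
Σ B·P over the event = 1·(2/27) + 3·(1/27) + 4·(3/27) + 5·(2/27) = 1.
E[B | A = 7] = (1) / (8/27) = 27/8.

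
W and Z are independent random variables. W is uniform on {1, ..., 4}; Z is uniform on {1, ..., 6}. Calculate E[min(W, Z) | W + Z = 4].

4/3

Outcomes with W + Z = 4: (1,3), (2,2), (3,1), each with probability 1/24.
E[min(W, Z) | W + Z = 4] = (1 + 2 + 1) / 3 = 4/3.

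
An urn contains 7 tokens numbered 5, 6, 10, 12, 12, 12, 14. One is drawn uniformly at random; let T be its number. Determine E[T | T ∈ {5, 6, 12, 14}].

P(T ∈ {5, 6, 12, 14}) = 6/7.
Σ over the event: 5·1/7 + 6·1/7 + 12·3/7 + 14·1/7 = 61/7.
E[T | T ∈ {5, 6, 12, 14}] = (61/7) / (6/7) = 61/6.

61/6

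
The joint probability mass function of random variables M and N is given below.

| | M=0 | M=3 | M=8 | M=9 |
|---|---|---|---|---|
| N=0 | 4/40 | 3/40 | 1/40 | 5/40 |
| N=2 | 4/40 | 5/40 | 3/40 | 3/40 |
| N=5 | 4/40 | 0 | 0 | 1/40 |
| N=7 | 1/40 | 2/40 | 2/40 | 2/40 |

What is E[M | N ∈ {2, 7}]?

53/11

P(N ∈ {2, 7}) = 11/20.
Σ M·P over the event = 0·(4/40) + 0·(1/40) + 3·(5/40) + 3·(2/40) + 8·(3/40) + 8·(2/40) + 9·(3/40) + 9·(2/40) = 53/20.
E[M | N ∈ {2, 7}] = (53/20) / (11/20) = 53/11.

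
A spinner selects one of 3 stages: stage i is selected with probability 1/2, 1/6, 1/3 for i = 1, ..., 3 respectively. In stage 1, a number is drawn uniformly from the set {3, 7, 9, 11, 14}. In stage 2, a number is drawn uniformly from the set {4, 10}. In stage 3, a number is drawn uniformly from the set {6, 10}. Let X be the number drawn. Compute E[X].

E[X | stage 1] = (3+7+9+11+14)/5 = 44/5.
E[X | stage 2] = (4+10)/2 = 7.
E[X | stage 3] = (6+10)/2 = 8.
E[X] = (1/2)·(44/5) + (1/6)·(7) + (1/3)·(8) = 247/30.

247/30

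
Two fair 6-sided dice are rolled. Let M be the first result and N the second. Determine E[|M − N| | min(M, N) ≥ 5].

Outcomes with min(M, N) ≥ 5: (5,5), (5,6), (6,5), (6,6), each with probability 1/36.
E[|M − N| | min(M, N) ≥ 5] = (0 + 1 + 1 + 0) / 4 = 1/2.

1/2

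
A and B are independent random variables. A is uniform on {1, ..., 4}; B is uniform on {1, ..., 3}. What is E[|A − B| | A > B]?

5/3

Outcomes with A > B: (2,1), (3,1), (3,2), (4,1), (4,2), (4,3), each with probability 1/12.
E[|A − B| | A > B] = (1 + 2 + 1 + 3 + 2 + 1) / 6 = 5/3.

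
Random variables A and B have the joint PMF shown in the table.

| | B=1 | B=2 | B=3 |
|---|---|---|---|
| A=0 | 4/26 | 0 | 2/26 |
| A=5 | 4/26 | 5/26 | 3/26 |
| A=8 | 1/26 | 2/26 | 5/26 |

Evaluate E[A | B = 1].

28/9

P(B = 1) = 9/26.
Σ A·P over the event = 0·(4/26) + 5·(4/26) + 8·(1/26) = 14/13.
E[A | B = 1] = (14/13) / (9/26) = 28/9.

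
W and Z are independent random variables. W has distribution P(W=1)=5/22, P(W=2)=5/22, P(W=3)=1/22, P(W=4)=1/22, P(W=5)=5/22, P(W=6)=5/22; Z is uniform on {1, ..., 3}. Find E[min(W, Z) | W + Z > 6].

P(W + Z > 6) = 13/33.
Summing min(W,Z)·P(x,y) over outcomes with W + Z > 6 gives 29/33.
E[min(W, Z) | W + Z > 6] = (29/33) / (13/33) = 29/13.

29/13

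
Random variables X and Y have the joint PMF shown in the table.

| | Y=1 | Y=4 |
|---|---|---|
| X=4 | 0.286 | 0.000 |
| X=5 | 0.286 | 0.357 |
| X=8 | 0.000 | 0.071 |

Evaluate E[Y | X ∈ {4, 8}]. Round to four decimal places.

1.5966

P(X ∈ {4, 8}) = 0.357.
Σ Y·P over the event = 1·(0.286) + 4·(0.071) = 0.570.
E[Y | X ∈ {4, 8}] = (0.570) / (0.357) = 1.5966.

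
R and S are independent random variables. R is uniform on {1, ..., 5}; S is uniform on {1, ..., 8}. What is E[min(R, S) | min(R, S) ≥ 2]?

22/7

P(min(R, S) ≥ 2) = 7/10.
Summing min(R,S)·P(x,y) over outcomes with min(R, S) ≥ 2 gives 11/5.
E[min(R, S) | min(R, S) ≥ 2] = (11/5) / (7/10) = 22/7.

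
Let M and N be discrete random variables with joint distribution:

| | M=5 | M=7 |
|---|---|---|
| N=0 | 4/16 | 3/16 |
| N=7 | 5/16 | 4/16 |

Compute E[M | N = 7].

P(N = 7) = 9/16.
Σ M·P over the event = 5·(5/16) + 7·(4/16) = 53/16.
E[M | N = 7] = (53/16) / (9/16) = 53/9.

53/9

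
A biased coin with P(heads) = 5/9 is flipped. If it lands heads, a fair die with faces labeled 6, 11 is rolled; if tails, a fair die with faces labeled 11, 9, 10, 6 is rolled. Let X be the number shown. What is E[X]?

E[X | heads] = (6+11)/2 = 17/2.
E[X | tails] = (11+9+10+6)/4 = 9.
By the law of total expectation,
E[X] = (5/9)·(17/2) + (4/9)·(9) = 157/18.

157/18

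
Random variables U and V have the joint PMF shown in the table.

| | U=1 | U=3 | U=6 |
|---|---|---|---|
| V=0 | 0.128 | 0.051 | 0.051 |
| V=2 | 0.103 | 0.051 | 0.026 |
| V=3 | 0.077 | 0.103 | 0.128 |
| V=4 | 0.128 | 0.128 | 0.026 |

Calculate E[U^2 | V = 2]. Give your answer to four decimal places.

P(V = 2) = 0.180.
Summing U^2·P(U=x,V=y) over the conditioning event gives 1.498.
E[U^2 | V = 2] = (1.498) / (0.180) = 8.3222.

8.3222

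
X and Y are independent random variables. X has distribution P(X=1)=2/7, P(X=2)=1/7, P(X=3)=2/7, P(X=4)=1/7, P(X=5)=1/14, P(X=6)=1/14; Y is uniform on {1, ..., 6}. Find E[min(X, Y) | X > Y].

P(X > Y) = 25/84.
Summing min(X,Y)·P(x,y) over outcomes with X > Y gives 17/28.
E[min(X, Y) | X > Y] = (17/28) / (25/84) = 51/25.

51/25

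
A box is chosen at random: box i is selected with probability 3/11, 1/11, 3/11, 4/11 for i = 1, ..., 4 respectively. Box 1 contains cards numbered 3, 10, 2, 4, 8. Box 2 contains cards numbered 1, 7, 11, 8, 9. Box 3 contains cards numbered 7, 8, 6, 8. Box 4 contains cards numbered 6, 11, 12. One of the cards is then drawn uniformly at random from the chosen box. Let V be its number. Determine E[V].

5029/660

E[V | box 1] = (3+10+2+4+8)/5 = 27/5.
E[V | box 2] = (1+7+11+8+9)/5 = 36/5.
E[V | box 3] = (7+8+6+8)/4 = 29/4.
E[V | box 4] = (6+11+12)/3 = 29/3.
E[V] = (3/11)·(27/5) + (1/11)·(36/5) + (3/11)·(29/4) + (4/11)·(29/3) = 5029/660.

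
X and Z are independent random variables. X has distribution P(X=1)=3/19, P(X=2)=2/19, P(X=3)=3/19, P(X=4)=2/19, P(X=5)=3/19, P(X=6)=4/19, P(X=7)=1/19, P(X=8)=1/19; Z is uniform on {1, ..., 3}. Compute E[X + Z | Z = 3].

P(Z = 3) = 1/3.
Summing (X+Z)·P(x,y) over outcomes with Z = 3 gives 45/19.
E[X + Z | Z = 3] = (45/19) / (1/3) = 135/19.

135/19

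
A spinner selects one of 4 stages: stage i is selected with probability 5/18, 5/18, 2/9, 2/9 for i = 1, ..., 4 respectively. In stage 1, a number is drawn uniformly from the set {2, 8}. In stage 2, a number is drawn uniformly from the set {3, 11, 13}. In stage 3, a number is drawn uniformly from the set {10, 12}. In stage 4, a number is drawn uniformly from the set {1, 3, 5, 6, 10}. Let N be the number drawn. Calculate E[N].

E[N | stage 1] = (2+8)/2 = 5.
E[N | stage 2] = (3+11+13)/3 = 9.
E[N | stage 3] = (10+12)/2 = 11.
E[N | stage 4] = (1+3+5+6+10)/5 = 5.
E[N] = (5/18)·(5) + (5/18)·(9) + (2/9)·(11) + (2/9)·(5) = 67/9.

67/9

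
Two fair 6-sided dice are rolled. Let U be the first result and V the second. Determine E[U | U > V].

14/3

P(U > V) = 5/12.
Summing U·P(x,y) over outcomes with U > V gives 35/18.
E[U | U > V] = (35/18) / (5/12) = 14/3.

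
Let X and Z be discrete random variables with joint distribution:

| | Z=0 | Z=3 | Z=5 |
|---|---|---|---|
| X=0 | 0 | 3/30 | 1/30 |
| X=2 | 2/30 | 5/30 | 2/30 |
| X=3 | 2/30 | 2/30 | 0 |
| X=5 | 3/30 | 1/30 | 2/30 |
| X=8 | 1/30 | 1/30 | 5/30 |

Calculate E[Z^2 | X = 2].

P(X = 2) = 3/10.
Σ Z^2·P over the event = 0·(2/30) + 9·(5/30) + 25·(2/30) = 19/6.
E[Z^2 | X = 2] = (19/6) / (3/10) = 95/9.

95/9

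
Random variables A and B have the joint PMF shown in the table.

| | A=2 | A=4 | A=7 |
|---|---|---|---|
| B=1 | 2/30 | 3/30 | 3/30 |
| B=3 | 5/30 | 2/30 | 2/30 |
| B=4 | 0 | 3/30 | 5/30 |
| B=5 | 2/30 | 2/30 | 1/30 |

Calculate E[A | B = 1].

37/8

P(B = 1) = 4/15.
Σ A·P over the event = 2·(2/30) + 4·(3/30) + 7·(3/30) = 37/30.
E[A | B = 1] = (37/30) / (4/15) = 37/8.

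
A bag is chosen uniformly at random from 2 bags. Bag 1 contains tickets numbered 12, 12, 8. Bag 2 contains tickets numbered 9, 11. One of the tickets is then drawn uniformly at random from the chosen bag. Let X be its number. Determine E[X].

E[X | bag 1] = (12+12+8)/3 = 32/3.
E[X | bag 2] = (9+11)/2 = 10.
E[X] = (1/2)·(32/3) + (1/2)·(10) = 31/3.

31/3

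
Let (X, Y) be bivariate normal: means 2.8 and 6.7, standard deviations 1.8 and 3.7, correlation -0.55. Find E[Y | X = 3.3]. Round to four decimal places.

6.1347

E[Y | X=x] = μ_Y + ρ(σ_Y/σ_X)(x − μ_X) for jointly normal variables.
E[Y | X=3.3] = 6.7 + (-0.55)·(3.7/1.8)·(3.3 − (2.8)) = 6.7 + (-1.1306)·(0.5) = 6.1347.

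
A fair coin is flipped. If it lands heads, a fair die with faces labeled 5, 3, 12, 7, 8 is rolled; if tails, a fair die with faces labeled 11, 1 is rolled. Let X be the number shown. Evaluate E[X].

E[X | heads] = (5+3+12+7+8)/5 = 7.
E[X | tails] = (11+1)/2 = 6.
By the law of total expectation,
E[X] = (1/2)·(7) + (1/2)·(6) = 13/2.

13/2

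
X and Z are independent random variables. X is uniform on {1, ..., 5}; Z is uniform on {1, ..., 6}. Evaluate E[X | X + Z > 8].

13/3

P(X + Z > 8) = 1/5.
Summing X·P(x,y) over outcomes with X + Z > 8 gives 13/15.
E[X | X + Z > 8] = (13/15) / (1/5) = 13/3.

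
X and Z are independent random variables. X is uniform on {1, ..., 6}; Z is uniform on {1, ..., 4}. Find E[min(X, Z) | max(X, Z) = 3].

Outcomes with max(X, Z) = 3: (1,3), (2,3), (3,1), (3,2), (3,3), each with probability 1/24.
E[min(X, Z) | max(X, Z) = 3] = (1 + 2 + 1 + 2 + 3) / 5 = 9/5.

9/5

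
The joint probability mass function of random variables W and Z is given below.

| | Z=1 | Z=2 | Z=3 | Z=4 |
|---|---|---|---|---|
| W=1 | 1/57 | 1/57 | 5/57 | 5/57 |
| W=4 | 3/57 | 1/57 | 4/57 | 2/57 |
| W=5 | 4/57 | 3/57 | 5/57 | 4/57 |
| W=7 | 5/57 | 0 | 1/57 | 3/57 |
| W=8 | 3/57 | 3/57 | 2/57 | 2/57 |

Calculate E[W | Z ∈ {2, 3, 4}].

183/41

P(Z ∈ {2, 3, 4}) = 41/57.
Summing W·P(W=x,Z=y) over the conditioning event gives 61/19.
E[W | Z ∈ {2, 3, 4}] = (61/19) / (41/57) = 183/41.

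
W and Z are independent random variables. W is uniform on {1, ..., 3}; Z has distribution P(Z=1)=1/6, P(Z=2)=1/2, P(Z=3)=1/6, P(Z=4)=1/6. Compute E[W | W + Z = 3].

5/4

P(W + Z = 3) = 2/9.
Summing W·P(x,y) over outcomes with W + Z = 3 gives 5/18.
E[W | W + Z = 3] = (5/18) / (2/9) = 5/4.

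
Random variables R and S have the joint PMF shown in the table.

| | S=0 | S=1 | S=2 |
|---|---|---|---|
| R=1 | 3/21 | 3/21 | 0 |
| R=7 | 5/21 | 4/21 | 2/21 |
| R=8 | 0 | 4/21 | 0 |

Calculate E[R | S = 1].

P(S = 1) = 11/21.
Σ R·P over the event = 1·(3/21) + 7·(4/21) + 8·(4/21) = 3.
E[R | S = 1] = (3) / (11/21) = 63/11.

63/11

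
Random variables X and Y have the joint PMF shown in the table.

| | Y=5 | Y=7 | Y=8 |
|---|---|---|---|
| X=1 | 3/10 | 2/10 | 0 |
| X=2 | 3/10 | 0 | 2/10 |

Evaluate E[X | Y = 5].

P(Y = 5) = 3/5.
Σ X·P over the event = 1·(3/10) + 2·(3/10) = 9/10.
E[X | Y = 5] = (9/10) / (3/5) = 3/2.

3/2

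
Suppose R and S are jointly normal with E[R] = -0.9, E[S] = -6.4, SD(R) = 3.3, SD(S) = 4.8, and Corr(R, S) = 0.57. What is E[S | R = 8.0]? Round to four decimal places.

The regression of S on R has slope ρ·σ_S/σ_R and passes through (μ_R, μ_S).
E[S | R=8.0] = -6.4 + (0.57)·(4.8/3.3)·(8.0 − (-0.9)) = -6.4 + (0.82909)·(8.9) = 0.9789.

0.9789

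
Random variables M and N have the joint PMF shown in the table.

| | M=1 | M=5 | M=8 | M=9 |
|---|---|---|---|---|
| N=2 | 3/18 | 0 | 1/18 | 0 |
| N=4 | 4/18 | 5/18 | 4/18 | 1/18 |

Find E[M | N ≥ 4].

5

P(N ≥ 4) = 7/9.
Σ M·P over the event = 1·(4/18) + 5·(5/18) + 8·(4/18) + 9·(1/18) = 35/9.
E[M | N ≥ 4] = (35/9) / (7/9) = 5.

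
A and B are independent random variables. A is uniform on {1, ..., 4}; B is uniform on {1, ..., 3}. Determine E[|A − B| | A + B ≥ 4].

4/3

Outcomes with A + B ≥ 4: (1,3), (2,2), (2,3), (3,1), (3,2), (3,3), (4,1), (4,2), (4,3), each with probability 1/12.
E[|A − B| | A + B ≥ 4] = (2 + 0 + 1 + 2 + 1 + 0 + 3 + 2 + 1) / 9 = 4/3.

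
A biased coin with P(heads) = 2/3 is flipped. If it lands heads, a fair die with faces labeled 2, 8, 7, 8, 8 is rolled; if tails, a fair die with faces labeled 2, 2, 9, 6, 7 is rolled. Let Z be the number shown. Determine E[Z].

92/15

E[Z | heads] = (2+8+7+8+8)/5 = 33/5.
E[Z | tails] = (2+2+9+6+7)/5 = 26/5.
By the law of total expectation,
E[Z] = (2/3)·(33/5) + (1/3)·(26/5) = 92/15.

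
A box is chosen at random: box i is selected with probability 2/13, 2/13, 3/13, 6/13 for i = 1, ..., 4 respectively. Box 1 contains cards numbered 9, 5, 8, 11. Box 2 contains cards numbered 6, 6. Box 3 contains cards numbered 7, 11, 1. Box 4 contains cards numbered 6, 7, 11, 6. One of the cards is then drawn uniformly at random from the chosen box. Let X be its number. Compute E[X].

E[X | box 1] = (9+5+8+11)/4 = 33/4.
E[X | box 2] = (6+6)/2 = 6.
E[X | box 3] = (7+11+1)/3 = 19/3.
E[X | box 4] = (6+7+11+6)/4 = 15/2.
By the law of total expectation,
E[X] = (2/13)·(33/4) + (2/13)·(6) + (3/13)·(19/3) + (6/13)·(15/2) = 185/26.

185/26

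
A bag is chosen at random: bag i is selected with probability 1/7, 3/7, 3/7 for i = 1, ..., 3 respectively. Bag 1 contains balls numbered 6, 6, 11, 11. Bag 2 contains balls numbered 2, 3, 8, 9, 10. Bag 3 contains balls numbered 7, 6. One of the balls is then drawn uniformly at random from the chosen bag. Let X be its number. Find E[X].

236/35

E[X | bag 1] = (6+6+11+11)/4 = 17/2.
E[X | bag 2] = (2+3+8+9+10)/5 = 32/5.
E[X | bag 3] = (7+6)/2 = 13/2.
By the law of total expectation,
E[X] = (1/7)·(17/2) + (3/7)·(32/5) + (3/7)·(13/2) = 236/35.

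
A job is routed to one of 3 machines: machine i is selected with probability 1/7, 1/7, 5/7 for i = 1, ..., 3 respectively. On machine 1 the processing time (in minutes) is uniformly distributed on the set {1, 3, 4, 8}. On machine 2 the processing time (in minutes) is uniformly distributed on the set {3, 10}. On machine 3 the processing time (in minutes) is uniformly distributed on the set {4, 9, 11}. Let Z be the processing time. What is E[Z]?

E[Z | machine 1] = (1+3+4+8)/4 = 4.
E[Z | machine 2] = (3+10)/2 = 13/2.
E[Z | machine 3] = (4+9+11)/3 = 8.
By the law of total expectation,
E[Z] = (1/7)·(4) + (1/7)·(13/2) + (5/7)·(8) = 101/14.

101/14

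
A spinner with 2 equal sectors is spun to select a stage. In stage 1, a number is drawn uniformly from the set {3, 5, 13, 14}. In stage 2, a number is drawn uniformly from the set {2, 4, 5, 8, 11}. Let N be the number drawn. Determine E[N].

E[N | stage 1] = (3+5+13+14)/4 = 35/4.
E[N | stage 2] = (2+4+5+8+11)/5 = 6.
By the law of total expectation,
E[N] = (1/2)·(35/4) + (1/2)·(6) = 59/8.

59/8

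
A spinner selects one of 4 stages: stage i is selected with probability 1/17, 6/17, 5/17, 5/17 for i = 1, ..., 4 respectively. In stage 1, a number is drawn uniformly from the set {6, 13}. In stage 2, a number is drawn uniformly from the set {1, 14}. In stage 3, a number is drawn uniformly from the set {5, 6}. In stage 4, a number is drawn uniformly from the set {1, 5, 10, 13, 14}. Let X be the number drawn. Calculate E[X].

E[X | stage 1] = (6+13)/2 = 19/2.
E[X | stage 2] = (1+14)/2 = 15/2.
E[X | stage 3] = (5+6)/2 = 11/2.
E[X | stage 4] = (1+5+10+13+14)/5 = 43/5.
E[X] = (1/17)·(19/2) + (6/17)·(15/2) + (5/17)·(11/2) + (5/17)·(43/5) = 125/17.

125/17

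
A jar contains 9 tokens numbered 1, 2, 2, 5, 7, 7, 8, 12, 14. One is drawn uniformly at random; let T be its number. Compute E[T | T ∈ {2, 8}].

4

P(T ∈ {2, 8}) = 1/3.
Σ over the event: 2·2/9 + 8·1/9 = 4/3.
E[T | T ∈ {2, 8}] = (4/3) / (1/3) = 4.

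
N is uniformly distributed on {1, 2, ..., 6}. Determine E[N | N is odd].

3

Given N is odd, N is equally likely to be any of {1, 3, 5}.
E[N | N is odd] = (1 + 3 + 5) / 3 = 3.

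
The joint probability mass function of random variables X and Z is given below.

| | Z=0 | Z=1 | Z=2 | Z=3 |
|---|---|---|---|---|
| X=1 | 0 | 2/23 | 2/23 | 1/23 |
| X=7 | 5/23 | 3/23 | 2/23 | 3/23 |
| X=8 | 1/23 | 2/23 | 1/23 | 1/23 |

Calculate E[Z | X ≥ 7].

23/18

P(X ≥ 7) = 18/23.
Summing Z·P(X=x,Z=y) over the conditioning event gives 1.
E[Z | X ≥ 7] = (1) / (18/23) = 23/18.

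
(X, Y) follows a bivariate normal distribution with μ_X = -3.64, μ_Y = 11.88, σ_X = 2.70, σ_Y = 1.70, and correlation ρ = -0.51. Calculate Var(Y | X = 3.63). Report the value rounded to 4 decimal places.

2.1383

For a bivariate normal, Var(Y | X=x) = σ_Y²(1 − ρ²).
Var(Y | X=3.63) = (1.70)²·(1 − (-0.51)²) = 2.89·0.7399 = 2.1383.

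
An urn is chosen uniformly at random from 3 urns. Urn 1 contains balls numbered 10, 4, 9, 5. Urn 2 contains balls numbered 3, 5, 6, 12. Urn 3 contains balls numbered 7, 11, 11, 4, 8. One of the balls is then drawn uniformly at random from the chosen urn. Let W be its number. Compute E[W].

217/30

E[W | urn 1] = (10+4+9+5)/4 = 7.
E[W | urn 2] = (3+5+6+12)/4 = 13/2.
E[W | urn 3] = (7+11+11+4+8)/5 = 41/5.
By the law of total expectation,
E[W] = (1/3)·(7) + (1/3)·(13/2) + (1/3)·(41/5) = 217/30.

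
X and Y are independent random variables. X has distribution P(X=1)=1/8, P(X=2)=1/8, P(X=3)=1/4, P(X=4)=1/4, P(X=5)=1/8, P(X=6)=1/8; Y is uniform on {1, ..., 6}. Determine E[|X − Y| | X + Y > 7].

P(X + Y > 7) = 5/12.
Summing |X−Y|·P(x,y) over outcomes with X + Y > 7 gives 17/24.
E[|X − Y| | X + Y > 7] = (17/24) / (5/12) = 17/10.

17/10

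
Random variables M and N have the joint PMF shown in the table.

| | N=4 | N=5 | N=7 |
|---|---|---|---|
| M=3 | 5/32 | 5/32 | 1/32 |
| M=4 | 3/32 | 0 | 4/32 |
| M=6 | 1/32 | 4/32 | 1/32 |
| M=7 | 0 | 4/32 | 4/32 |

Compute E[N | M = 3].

52/11

P(M = 3) = 11/32.
Σ N·P over the event = 4·(5/32) + 5·(5/32) + 7·(1/32) = 13/8.
E[N | M = 3] = (13/8) / (11/32) = 52/11.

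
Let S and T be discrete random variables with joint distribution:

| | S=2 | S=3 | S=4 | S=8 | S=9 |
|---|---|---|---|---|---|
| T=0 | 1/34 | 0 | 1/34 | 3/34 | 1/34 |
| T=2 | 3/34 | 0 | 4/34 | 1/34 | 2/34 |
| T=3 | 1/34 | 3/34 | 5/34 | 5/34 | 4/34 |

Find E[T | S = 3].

P(S = 3) = 3/34.
Σ T·P over the event = 3·(3/34) = 9/34.
E[T | S = 3] = (9/34) / (3/34) = 3.

3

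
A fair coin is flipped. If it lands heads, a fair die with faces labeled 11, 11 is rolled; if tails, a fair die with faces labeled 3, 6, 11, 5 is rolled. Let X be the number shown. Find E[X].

69/8

E[X | heads] = (11+11)/2 = 11.
E[X | tails] = (3+6+11+5)/4 = 25/4.
By the law of total expectation,
E[X] = (1/2)·(11) + (1/2)·(25/4) = 69/8.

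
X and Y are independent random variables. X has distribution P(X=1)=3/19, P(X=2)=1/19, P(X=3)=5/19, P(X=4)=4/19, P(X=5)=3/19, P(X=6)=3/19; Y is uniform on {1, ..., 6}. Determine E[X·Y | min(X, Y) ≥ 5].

121/4

P(min(X, Y) ≥ 5) = 2/19.
Summing XY·P(x,y) over outcomes with min(X, Y) ≥ 5 gives 121/38.
E[X·Y | min(X, Y) ≥ 5] = (121/38) / (2/19) = 121/4.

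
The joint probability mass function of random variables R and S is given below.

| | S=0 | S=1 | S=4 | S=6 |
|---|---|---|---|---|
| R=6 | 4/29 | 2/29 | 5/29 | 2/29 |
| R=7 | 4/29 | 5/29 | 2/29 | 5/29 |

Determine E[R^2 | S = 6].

317/7

P(S = 6) = 7/29.
Summing R^2·P(R=x,S=y) over the conditioning event gives 317/29.
E[R^2 | S = 6] = (317/29) / (7/29) = 317/7.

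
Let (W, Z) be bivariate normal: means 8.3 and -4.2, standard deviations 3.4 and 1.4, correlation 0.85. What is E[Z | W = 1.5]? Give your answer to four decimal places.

-6.5800

The regression of Z on W has slope ρ·σ_Z/σ_W and passes through (μ_W, μ_Z).
E[Z | W=1.5] = -4.2 + (0.85)·(1.4/3.4)·(1.5 − (8.3)) = -4.2 + (0.35)·(-6.8) = -6.5800.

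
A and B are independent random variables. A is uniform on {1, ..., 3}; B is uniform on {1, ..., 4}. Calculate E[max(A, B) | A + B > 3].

29/9

Outcomes with A + B > 3: (1,3), (1,4), (2,2), (2,3), (2,4), (3,1), (3,2), (3,3), (3,4), each with probability 1/12.
E[max(A, B) | A + B > 3] = (3 + 4 + 2 + 3 + 4 + 3 + 3 + 3 + 4) / 9 = 29/9.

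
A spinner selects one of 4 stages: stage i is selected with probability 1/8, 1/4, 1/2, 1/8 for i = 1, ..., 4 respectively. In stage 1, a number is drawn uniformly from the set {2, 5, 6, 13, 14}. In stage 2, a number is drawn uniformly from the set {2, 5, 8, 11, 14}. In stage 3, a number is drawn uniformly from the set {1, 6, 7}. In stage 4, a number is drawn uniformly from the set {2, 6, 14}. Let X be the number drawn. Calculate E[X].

E[X | stage 1] = (2+5+6+13+14)/5 = 8.
E[X | stage 2] = (2+5+8+11+14)/5 = 8.
E[X | stage 3] = (1+6+7)/3 = 14/3.
E[X | stage 4] = (2+6+14)/3 = 22/3.
By the law of total expectation,
E[X] = (1/8)·(8) + (1/4)·(8) + (1/2)·(14/3) + (1/8)·(22/3) = 25/4.

25/4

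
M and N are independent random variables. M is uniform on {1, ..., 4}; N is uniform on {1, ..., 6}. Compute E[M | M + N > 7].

P(M + N > 7) = 1/4.
Summing M·P(x,y) over outcomes with M + N > 7 gives 5/6.
E[M | M + N > 7] = (5/6) / (1/4) = 10/3.

10/3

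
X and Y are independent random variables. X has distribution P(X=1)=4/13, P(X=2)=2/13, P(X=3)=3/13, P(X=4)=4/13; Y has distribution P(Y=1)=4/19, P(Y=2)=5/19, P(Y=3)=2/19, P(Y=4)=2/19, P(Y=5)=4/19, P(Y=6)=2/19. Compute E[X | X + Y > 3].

P(X + Y > 3) = 203/247.
Summing X·P(x,y) over outcomes with X + Y > 3 gives 575/247.
E[X | X + Y > 3] = (575/247) / (203/247) = 575/203.

575/203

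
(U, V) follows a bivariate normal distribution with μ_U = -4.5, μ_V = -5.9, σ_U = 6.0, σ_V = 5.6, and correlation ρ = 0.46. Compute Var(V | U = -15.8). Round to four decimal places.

Var(V | U=x) = (1 − ρ²)·σ_V².
Var(V | U=-15.8) = (5.6)²·(1 − (0.46)²) = 31.36·0.7884 = 24.7242.

24.7242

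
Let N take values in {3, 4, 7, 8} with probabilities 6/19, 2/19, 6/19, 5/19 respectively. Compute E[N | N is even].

P(N is even) = 7/19.
Σ over the event: 4·2/19 + 8·5/19 = 48/19.
E[N | N is even] = (48/19) / (7/19) = 48/7.

48/7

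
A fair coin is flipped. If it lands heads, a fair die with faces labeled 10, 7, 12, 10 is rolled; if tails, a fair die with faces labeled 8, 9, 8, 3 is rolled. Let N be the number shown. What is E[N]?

E[N | heads] = (10+7+12+10)/4 = 39/4.
E[N | tails] = (8+9+8+3)/4 = 7.
By the law of total expectation,
E[N] = (1/2)·(39/4) + (1/2)·(7) = 67/8.

67/8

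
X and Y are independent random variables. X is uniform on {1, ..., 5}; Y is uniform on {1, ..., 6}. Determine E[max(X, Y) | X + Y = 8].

5

Outcomes with X + Y = 8: (2,6), (3,5), (4,4), (5,3), each with probability 1/30.
E[max(X, Y) | X + Y = 8] = (6 + 5 + 4 + 5) / 4 = 5.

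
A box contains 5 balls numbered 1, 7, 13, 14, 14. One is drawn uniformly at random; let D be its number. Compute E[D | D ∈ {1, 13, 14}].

P(D ∈ {1, 13, 14}) = 4/5.
Σ over the event: 1·1/5 + 13·1/5 + 14·2/5 = 42/5.
E[D | D ∈ {1, 13, 14}] = (42/5) / (4/5) = 21/2.

21/2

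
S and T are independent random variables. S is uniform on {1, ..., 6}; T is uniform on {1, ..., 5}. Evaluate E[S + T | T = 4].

P(T = 4) = 1/5.
Summing (S+T)·P(x,y) over outcomes with T = 4 gives 3/2.
E[S + T | T = 4] = (3/2) / (1/5) = 15/2.

15/2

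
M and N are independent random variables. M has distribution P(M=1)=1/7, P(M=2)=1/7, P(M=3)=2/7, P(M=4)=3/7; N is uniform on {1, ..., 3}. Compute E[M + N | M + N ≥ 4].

P(M + N ≥ 4) = 6/7.
Summing (M+N)·P(x,y) over outcomes with M + N ≥ 4 gives 97/21.
E[M + N | M + N ≥ 4] = (97/21) / (6/7) = 97/18.

97/18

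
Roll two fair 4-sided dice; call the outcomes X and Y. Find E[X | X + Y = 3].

Outcomes with X + Y = 3: (1,2), (2,1), each with probability 1/16.
E[X | X + Y = 3] = (1 + 2) / 2 = 3/2.

3/2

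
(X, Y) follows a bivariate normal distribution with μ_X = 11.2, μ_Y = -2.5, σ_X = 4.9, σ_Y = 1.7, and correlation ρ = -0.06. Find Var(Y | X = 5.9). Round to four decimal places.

2.8796

The conditional variance in a bivariate normal is σ_Y²(1 − ρ²), independent of x.
Var(Y | X=5.9) = (1.7)²·(1 − (-0.06)²) = 2.89·0.9964 = 2.8796.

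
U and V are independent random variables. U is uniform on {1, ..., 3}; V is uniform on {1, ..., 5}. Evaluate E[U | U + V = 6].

2

Outcomes with U + V = 6: (1,5), (2,4), (3,3), each with probability 1/15.
E[U | U + V = 6] = (1 + 2 + 3) / 3 = 2.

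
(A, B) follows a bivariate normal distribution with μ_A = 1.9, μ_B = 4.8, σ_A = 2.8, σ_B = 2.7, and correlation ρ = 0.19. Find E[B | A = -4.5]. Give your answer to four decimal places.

3.6274

E[B | A=x] = μ_B + ρ(σ_B/σ_A)(x − μ_A) for jointly normal variables.
E[B | A=-4.5] = 4.8 + (0.19)·(2.7/2.8)·(-4.5 − (1.9)) = 4.8 + (0.183214)·(-6.4) = 3.6274.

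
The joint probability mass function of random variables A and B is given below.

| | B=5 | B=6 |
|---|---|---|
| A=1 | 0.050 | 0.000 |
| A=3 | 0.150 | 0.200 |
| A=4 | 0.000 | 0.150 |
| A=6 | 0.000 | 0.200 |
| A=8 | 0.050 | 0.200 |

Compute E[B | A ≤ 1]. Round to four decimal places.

P(A ≤ 1) = 0.050.
Σ B·P over the event = 5·(0.050) = 0.250.
E[B | A ≤ 1] = (0.250) / (0.050) = 5.0000.

5.0000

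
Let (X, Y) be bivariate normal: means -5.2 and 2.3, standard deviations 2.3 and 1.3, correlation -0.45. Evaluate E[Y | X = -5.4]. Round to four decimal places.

The regression of Y on X has slope ρ·σ_Y/σ_X and passes through (μ_X, μ_Y).
E[Y | X=-5.4] = 2.3 + (-0.45)·(1.3/2.3)·(-5.4 − (-5.2)) = 2.3 + (-0.25435)·(-0.2) = 2.3509.

2.3509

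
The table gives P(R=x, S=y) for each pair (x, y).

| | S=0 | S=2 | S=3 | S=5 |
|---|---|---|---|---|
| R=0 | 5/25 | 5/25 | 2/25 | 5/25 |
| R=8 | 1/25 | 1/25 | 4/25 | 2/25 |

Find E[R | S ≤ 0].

P(S ≤ 0) = 6/25.
Σ R·P over the event = 0·(5/25) + 8·(1/25) = 8/25.
E[R | S ≤ 0] = (8/25) / (6/25) = 4/3.

4/3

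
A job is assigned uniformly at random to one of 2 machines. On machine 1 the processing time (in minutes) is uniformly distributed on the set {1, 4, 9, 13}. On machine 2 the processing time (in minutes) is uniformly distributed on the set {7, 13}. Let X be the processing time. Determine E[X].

67/8

E[X | machine 1] = (1+4+9+13)/4 = 27/4.
E[X | machine 2] = (7+13)/2 = 10.
E[X] = (1/2)·(27/4) + (1/2)·(10) = 67/8.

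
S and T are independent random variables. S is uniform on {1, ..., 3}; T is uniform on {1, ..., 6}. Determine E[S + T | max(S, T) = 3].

P(max(S, T) = 3) = 5/18.
Summing (S+T)·P(x,y) over outcomes with max(S, T) = 3 gives 4/3.
E[S + T | max(S, T) = 3] = (4/3) / (5/18) = 24/5.

24/5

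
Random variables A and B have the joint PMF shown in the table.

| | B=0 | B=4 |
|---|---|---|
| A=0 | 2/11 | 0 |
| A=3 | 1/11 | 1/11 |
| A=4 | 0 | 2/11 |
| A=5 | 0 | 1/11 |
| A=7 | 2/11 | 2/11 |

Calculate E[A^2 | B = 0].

P(B = 0) = 5/11.
Summing A^2·P(A=x,B=y) over the conditioning event gives 107/11.
E[A^2 | B = 0] = (107/11) / (5/11) = 107/5.

107/5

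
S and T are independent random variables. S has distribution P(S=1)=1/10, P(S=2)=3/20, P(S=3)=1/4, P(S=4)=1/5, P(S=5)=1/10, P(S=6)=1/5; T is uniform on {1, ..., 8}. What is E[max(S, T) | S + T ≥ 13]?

P(S + T ≥ 13) = 1/16.
Summing max(S,T)·P(x,y) over outcomes with S + T ≥ 13 gives 19/40.
E[max(S, T) | S + T ≥ 13] = (19/40) / (1/16) = 38/5.

38/5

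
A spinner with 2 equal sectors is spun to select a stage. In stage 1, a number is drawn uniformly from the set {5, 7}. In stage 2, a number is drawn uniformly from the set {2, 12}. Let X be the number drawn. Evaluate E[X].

E[X | stage 1] = (5+7)/2 = 6.
E[X | stage 2] = (2+12)/2 = 7.
E[X] = (1/2)·(6) + (1/2)·(7) = 13/2.

13/2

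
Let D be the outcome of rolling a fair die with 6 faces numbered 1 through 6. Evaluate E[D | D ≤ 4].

5/2

Given D ≤ 4, D is equally likely to be any of {1, 2, 3, 4}.
E[D | D ≤ 4] = (1 + 2 + 3 + 4) / 4 = 5/2.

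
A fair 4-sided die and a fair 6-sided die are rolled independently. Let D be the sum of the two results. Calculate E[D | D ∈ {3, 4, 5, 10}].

24/5

P(D ∈ {3, 4, 5, 10}) = 5/12.
Σ over the event: 3·1/12 + 4·1/8 + 5·1/6 + 10·1/24 = 2.
E[D | D ∈ {3, 4, 5, 10}] = (2) / (5/12) = 24/5.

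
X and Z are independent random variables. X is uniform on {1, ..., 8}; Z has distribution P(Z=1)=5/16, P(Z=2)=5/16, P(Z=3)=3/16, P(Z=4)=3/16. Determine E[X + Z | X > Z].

P(X > Z) = 23/32.
Summing (X+Z)·P(x,y) over outcomes with X > Z gives 87/16.
E[X + Z | X > Z] = (87/16) / (23/32) = 174/23.

174/23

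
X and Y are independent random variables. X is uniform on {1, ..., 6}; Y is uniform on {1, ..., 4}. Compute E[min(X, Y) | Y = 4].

3

Outcomes with Y = 4: (1,4), (2,4), (3,4), (4,4), (5,4), (6,4), each with probability 1/24.
E[min(X, Y) | Y = 4] = (1 + 2 + 3 + 4 + 4 + 4) / 6 = 3.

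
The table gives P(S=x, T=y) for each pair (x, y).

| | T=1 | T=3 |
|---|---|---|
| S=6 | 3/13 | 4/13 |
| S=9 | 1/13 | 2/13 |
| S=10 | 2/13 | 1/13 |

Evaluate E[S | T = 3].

P(T = 3) = 7/13.
Σ S·P over the event = 6·(4/13) + 9·(2/13) + 10·(1/13) = 4.
E[S | T = 3] = (4) / (7/13) = 52/7.

52/7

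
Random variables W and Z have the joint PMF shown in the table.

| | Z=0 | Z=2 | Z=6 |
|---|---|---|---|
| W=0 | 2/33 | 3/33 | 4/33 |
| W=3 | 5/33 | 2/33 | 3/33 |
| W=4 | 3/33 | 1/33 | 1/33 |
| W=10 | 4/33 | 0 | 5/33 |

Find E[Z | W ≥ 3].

5/2

P(W ≥ 3) = 8/11.
Σ Z·P over the event = 0·(5/33) + 2·(2/33) + 6·(3/33) + 0·(3/33) + 2·(1/33) + 6·(1/33) + 0·(4/33) + 6·(5/33) = 20/11.
E[Z | W ≥ 3] = (20/11) / (8/11) = 5/2.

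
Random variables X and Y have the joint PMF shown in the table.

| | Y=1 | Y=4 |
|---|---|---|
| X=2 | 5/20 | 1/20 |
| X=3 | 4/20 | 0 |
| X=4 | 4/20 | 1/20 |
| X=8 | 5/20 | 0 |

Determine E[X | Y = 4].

3

P(Y = 4) = 1/10.
Summing X·P(X=x,Y=y) over the conditioning event gives 3/10.
E[X | Y = 4] = (3/10) / (1/10) = 3.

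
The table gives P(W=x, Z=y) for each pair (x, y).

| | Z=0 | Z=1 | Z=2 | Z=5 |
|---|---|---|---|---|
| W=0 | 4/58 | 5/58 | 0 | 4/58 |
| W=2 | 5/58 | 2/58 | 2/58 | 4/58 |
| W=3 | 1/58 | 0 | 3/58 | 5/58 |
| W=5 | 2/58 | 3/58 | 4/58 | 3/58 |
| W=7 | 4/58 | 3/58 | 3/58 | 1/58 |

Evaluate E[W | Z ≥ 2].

P(Z ≥ 2) = 1/2.
Summing W·P(W=x,Z=y) over the conditioning event gives 99/58.
E[W | Z ≥ 2] = (99/58) / (1/2) = 99/29.

99/29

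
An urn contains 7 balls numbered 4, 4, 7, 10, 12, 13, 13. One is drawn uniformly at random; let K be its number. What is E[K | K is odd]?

P(K is odd) = 3/7.
Σ over the event: 7·1/7 + 13·2/7 = 33/7.
E[K | K is odd] = (33/7) / (3/7) = 11.

11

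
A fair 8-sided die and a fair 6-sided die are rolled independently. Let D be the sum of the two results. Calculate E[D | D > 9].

P(D > 9) = 5/16.
Σ over the event: 10·5/48 + 11·1/12 + 12·1/16 + 13·1/24 + 14·1/48 = 85/24.
E[D | D > 9] = (85/24) / (5/16) = 34/3.

34/3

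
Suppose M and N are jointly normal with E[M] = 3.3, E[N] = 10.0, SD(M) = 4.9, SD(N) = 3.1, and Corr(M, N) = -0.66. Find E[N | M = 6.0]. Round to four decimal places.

For a bivariate normal, E[N | M=x] = μ_N + ρ·(σ_N/σ_M)·(x − μ_M).
E[N | M=6.0] = 10.0 + (-0.66)·(3.1/4.9)·(6.0 − (3.3)) = 10.0 + (-0.41755)·(2.7) = 8.8726.

8.8726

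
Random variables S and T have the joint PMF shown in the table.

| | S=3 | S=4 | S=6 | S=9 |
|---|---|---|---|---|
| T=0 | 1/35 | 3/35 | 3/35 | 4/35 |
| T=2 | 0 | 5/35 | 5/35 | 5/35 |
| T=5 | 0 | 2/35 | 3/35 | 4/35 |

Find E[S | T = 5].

P(T = 5) = 9/35.
Σ S·P over the event = 4·(2/35) + 6·(3/35) + 9·(4/35) = 62/35.
E[S | T = 5] = (62/35) / (9/35) = 62/9.

62/9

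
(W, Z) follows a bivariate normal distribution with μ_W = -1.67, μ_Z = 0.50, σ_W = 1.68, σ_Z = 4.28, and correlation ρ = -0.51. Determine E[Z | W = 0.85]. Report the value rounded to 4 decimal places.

E[Z | W=x] = μ_Z + ρ(σ_Z/σ_W)(x − μ_W) for jointly normal variables.
E[Z | W=0.85] = 0.50 + (-0.51)·(4.28/1.68)·(0.85 − (-1.67)) = 0.50 + (-1.2993)·(2.52) = -2.7742.

-2.7742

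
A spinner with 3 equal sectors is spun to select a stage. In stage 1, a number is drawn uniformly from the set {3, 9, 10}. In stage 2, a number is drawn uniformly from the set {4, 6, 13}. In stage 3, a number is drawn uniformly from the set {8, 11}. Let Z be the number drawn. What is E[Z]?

E[Z | stage 1] = (3+9+10)/3 = 22/3.
E[Z | stage 2] = (4+6+13)/3 = 23/3.
E[Z | stage 3] = (8+11)/2 = 19/2.
E[Z] = (1/3)·(22/3) + (1/3)·(23/3) + (1/3)·(19/2) = 49/6.

49/6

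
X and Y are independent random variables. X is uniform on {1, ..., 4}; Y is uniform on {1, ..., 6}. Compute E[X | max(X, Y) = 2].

5/3

Outcomes with max(X, Y) = 2: (1,2), (2,1), (2,2), each with probability 1/24.
E[X | max(X, Y) = 2] = (1 + 2 + 2) / 3 = 5/3.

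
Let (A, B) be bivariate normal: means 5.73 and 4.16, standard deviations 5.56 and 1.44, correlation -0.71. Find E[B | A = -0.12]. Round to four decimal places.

5.2357

E[B | A=x] = μ_B + ρ(σ_B/σ_A)(x − μ_A) for jointly normal variables.
E[B | A=-0.12] = 4.16 + (-0.71)·(1.44/5.56)·(-0.12 − (5.73)) = 4.16 + (-0.18388)·(-5.85) = 5.2357.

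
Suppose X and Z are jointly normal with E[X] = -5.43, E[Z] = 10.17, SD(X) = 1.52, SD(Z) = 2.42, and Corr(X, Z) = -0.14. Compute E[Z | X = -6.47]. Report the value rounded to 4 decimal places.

10.4018

E[Z | X=x] = μ_Z + ρ(σ_Z/σ_X)(x − μ_X) for jointly normal variables.
E[Z | X=-6.47] = 10.17 + (-0.14)·(2.42/1.52)·(-6.47 − (-5.43)) = 10.17 + (-0.22289)·(-1.04) = 10.4018.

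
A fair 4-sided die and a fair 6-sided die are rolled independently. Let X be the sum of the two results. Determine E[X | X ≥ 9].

P(X ≥ 9) = 1/8.
Σ over the event: 9·1/12 + 10·1/24 = 7/6.
E[X | X ≥ 9] = (7/6) / (1/8) = 28/3.

28/3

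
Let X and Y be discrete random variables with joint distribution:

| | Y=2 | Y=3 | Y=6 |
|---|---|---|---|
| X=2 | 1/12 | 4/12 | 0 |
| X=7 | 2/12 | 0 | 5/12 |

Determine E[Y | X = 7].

34/7

P(X = 7) = 7/12.
Σ Y·P over the event = 2·(2/12) + 6·(5/12) = 17/6.
E[Y | X = 7] = (17/6) / (7/12) = 34/7.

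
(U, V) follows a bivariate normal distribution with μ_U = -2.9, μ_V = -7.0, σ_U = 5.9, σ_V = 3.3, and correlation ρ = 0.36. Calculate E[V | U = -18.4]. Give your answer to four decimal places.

-10.1210

E[V | U=x] = μ_V + ρ(σ_V/σ_U)(x − μ_U) for jointly normal variables.
E[V | U=-18.4] = -7.0 + (0.36)·(3.3/5.9)·(-18.4 − (-2.9)) = -7.0 + (0.201356)·(-15.5) = -10.1210.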